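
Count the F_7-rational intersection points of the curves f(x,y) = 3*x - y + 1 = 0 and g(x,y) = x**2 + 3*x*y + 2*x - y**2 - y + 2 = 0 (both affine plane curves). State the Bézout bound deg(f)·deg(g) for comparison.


Common zeros: {(0, 1), (4, 6)}; count = 2; Bézout bound = 2.

deg(f) = 1, deg(g) = 2, so Bézout bound = 2.
Scan x ∈ F_7. For each x, list the y ∈ F_7 with f(x, y) ≡ 0 and those with g(x, y) ≡ 0 (mod 7); the common zeros in that column are the intersection.
  x = 0: f ≡ 0 at y ∈ {1}; g ≡ 0 at y ∈ {1, 5}; common: {1}.
  x = 1: f ≡ 0 at y ∈ {4}; g ≡ 0 at y ∈ ∅; common: ∅.
  x = 2: f ≡ 0 at y ∈ {0}; g ≡ 0 at y ∈ {1, 4}; common: ∅.
  x = 3: f ≡ 0 at y ∈ {3}; g ≡ 0 at y ∈ ∅; common: ∅.
  x = 4: f ≡ 0 at y ∈ {6}; g ≡ 0 at y ∈ {5, 6}; common: {6}.
  x = 5: f ≡ 0 at y ∈ {2}; g ≡ 0 at y ∈ {3, 4}; common: ∅.
  x = 6: f ≡ 0 at y ∈ {5}; g ≡ 0 at y ∈ ∅; common: ∅.
Collecting: common zeros = {(0, 1), (4, 6)}, so the count is 2.
Comparison with the Bézout bound: 2 ≤ 2 = deg(f)·deg(g), as expected for curves with no common component (the bound is attained).


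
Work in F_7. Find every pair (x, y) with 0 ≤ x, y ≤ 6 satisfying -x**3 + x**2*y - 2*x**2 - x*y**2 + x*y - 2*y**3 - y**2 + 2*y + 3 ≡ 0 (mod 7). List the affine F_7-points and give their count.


Affine F_7-points: {(0, 4), (1, 0), (1, 1), (1, 5), (2, 3), (3, 0), (3, 5), (4, 3), (6, 5)}; count = 9.

For each of the 49 pairs (x, y) ∈ F_7², evaluate f(x, y) mod 7. Record the zeros.
  x = 0: [0↦3, 1↦2, 2↦1, 3↦2, 4↦0, 5↦4, 6↦2]  zeros at y ∈ {4}
  x = 1: [0↦0, 1↦0, 2↦5, 3↦3, 4↦3, 5↦0, 6↦3]  zeros at y ∈ {0, 1, 5}
  x = 2: [0↦1, 1↦4, 2↦3, 3↦0, 4↦4, 5↦3, 6↦6]  zeros at y ∈ {3}
  x = 3: [0↦0, 1↦1, 2↦3, 3↦1, 4↦4, 5↦0, 6↦5]  zeros at y ∈ {0, 5}
  x = 4: [0↦5, 1↦6, 2↦6, 3↦0, 4↦4, 5↦6, 6↦1]  zeros at y ∈ {3}
  x = 5: [0↦3, 1↦6, 2↦6, 3↦5, 4↦5, 5↦1, 6↦2]  zeros at y ∈ ∅
  x = 6: [0↦2, 1↦2, 2↦4, 3↦3, 4↦1, 5↦0, 6↦2]  zeros at y ∈ {5}
Collecting zeros: affine points = {(0, 4), (1, 0), (1, 1), (1, 5), (2, 3), (3, 0), (3, 5), (4, 3), (6, 5)}.
Total count |C(F_7)_aff| = 9.


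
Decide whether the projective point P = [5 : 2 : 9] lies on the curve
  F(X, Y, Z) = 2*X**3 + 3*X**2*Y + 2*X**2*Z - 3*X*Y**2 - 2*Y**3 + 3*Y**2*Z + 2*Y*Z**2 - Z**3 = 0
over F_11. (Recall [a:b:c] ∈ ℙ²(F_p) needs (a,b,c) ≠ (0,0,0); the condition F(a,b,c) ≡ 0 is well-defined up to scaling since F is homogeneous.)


F(5,2,9) ≡ 4 (mod 11); P is NOT on the curve.

Evaluate F(5, 2, 9) term-by-term (mod 11).
  2*X**3 ↦ 2·125·1·1 = 250
  3*X**2*Y ↦ 3·25·2·1 = 150
  2*X**2*Z ↦ 2·25·1·9 = 450
  -3*X*Y**2 ↦ -3·5·4·1 = -60
  -2*Y**3 ↦ -2·1·8·1 = -16
  3*Y**2*Z ↦ 3·1·4·9 = 108
  2*Y*Z**2 ↦ 2·1·2·81 = 324
  -Z**3 ↦ -1·1·1·729 = -729
Sum: F(5, 2, 9) = (250) + (150) + (450) + (-60) + (-16) + (108) + (324) + (-729) = 477.
Reducing mod 11: 477 ≡ 4 (mod 11).
Since F(a, b, c) ≡ 4 ≠ 0 (mod 11), P does NOT lie on the curve.


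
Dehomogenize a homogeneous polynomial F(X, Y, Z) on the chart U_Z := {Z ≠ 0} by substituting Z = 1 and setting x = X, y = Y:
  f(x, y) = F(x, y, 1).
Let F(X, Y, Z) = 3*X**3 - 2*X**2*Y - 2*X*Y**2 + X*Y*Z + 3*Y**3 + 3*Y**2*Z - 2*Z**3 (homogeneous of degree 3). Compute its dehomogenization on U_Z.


f(x, y) = 3*x**3 - 2*x**2*y - 2*x*y**2 + x*y + 3*y**3 + 3*y**2 - 2

On U_Z we set Z = 1. Each monomial c·X^i·Y^j·Z^k in F becomes c·x^i·y^j·1^k = c·x^i·y^j.
Substituting Z = 1: F(X, Y, 1) = 3*x**3 - 2*x**2*y - 2*x*y**2 + x*y + 3*y**3 + 3*y**2 - 2.
Note: deg(f) ≤ deg(F) = 3; strict inequality happens when F is divisible by Z (lost terms).


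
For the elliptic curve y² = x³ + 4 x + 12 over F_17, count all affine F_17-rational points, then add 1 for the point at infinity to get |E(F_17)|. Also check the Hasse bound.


Affine points = {(1, 0), (3, 0), (5, 2), (5, 15), (7, 3), (7, 14), (10, 7), (10, 10), (13, 0), (15, 8), (15, 9)}; affine count = 11; |E(F_17)| = 12.

Discriminant check: Δ ∝ 4a³ + 27b² = 4·4³ + 27·12² = 4·64 + 27·144 ≡ 13 (mod 17). Nonzero ⇒ E is nonsingular.
For each x ∈ F_17, compute rhs = x³ + 4·x + 12 mod 17, then count y ∈ F_17 with y² ≡ rhs.
  x = 0: rhs = 12, matching y values: none (0 points).
  x = 1: rhs = 0, matching y values: 0 (1 points).
  x = 2: rhs = 11, matching y values: none (0 points).
  x = 3: rhs = 0, matching y values: 0 (1 points).
  x = 4: rhs = 7, matching y values: none (0 points).
  x = 5: rhs = 4, matching y values: 2, 15 (2 points).
  x = 6: rhs = 14, matching y values: none (0 points).
  x = 7: rhs = 9, matching y values: 3, 14 (2 points).
  x = 8: rhs = 12, matching y values: none (0 points).
  x = 9: rhs = 12, matching y values: none (0 points).
  x = 10: rhs = 15, matching y values: 7, 10 (2 points).
  x = 11: rhs = 10, matching y values: none (0 points).
  x = 12: rhs = 3, matching y values: none (0 points).
  x = 13: rhs = 0, matching y values: 0 (1 points).
  x = 14: rhs = 7, matching y values: none (0 points).
  x = 15: rhs = 13, matching y values: 8, 9 (2 points).
  x = 16: rhs = 7, matching y values: none (0 points).
Total affine count: 11.
Full point count |E(F_17)| = 11 + 1 = 12.
Hasse bound: |12 − (17+1)| = |-6| = 6 ≤ 2√17 ≈ 8.2462 ✓.


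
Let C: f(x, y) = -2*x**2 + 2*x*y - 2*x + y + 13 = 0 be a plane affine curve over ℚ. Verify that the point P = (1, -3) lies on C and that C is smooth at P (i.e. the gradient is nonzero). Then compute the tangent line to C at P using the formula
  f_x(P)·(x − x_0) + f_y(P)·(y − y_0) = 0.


Tangent line at P: -12*x + 3*y + 21 = 0.

Step 1: f(1, -3) = 0, so P lies on C.
Step 2: partial derivatives
  f_x(x, y) = -4*x + 2*y - 2, f_y(x, y) = 2*x + 1.
  f_x(P) = -12, f_y(P) = 3 (gradient nonzero, so P is smooth).
Step 3: tangent line at P: -12·(x − 1) + 3·(y − -3) = 0.
Expanding: -12*x + 3*y + 21 = 0.


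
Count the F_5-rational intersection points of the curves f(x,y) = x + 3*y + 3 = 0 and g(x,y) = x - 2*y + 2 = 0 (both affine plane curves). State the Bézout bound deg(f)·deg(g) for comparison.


Common zeros: ∅; count = 0; Bézout bound = 1.

deg(f) = 1, deg(g) = 1, so Bézout bound = 1.
Scan x ∈ F_5. For each x, list the y ∈ F_5 with f(x, y) ≡ 0 and those with g(x, y) ≡ 0 (mod 5); the common zeros in that column are the intersection.
  x = 0: f ≡ 0 at y ∈ {4}; g ≡ 0 at y ∈ {1}; common: ∅.
  x = 1: f ≡ 0 at y ∈ {2}; g ≡ 0 at y ∈ {4}; common: ∅.
  x = 2: f ≡ 0 at y ∈ {0}; g ≡ 0 at y ∈ {2}; common: ∅.
  x = 3: f ≡ 0 at y ∈ {3}; g ≡ 0 at y ∈ {0}; common: ∅.
  x = 4: f ≡ 0 at y ∈ {1}; g ≡ 0 at y ∈ {3}; common: ∅.
Collecting: common zeros = ∅, so the count is 0.
Comparison with the Bézout bound: 0 ≤ 1 = deg(f)·deg(g), as expected for curves with no common component (the affine F_5-count falls short of the bound because intersections may lie at infinity, over extension fields, or carry multiplicity).


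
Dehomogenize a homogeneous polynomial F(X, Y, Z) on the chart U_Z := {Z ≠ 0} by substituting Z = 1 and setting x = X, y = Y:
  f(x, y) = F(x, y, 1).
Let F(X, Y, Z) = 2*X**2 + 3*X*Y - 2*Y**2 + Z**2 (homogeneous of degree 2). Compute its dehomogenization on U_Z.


f(x, y) = 2*x**2 + 3*x*y - 2*y**2 + 1

On U_Z we set Z = 1. Each monomial c·X^i·Y^j·Z^k in F becomes c·x^i·y^j·1^k = c·x^i·y^j.
Substituting Z = 1: F(X, Y, 1) = 2*x**2 + 3*x*y - 2*y**2 + 1.
Note: deg(f) ≤ deg(F) = 2; strict inequality happens when F is divisible by Z (lost terms).


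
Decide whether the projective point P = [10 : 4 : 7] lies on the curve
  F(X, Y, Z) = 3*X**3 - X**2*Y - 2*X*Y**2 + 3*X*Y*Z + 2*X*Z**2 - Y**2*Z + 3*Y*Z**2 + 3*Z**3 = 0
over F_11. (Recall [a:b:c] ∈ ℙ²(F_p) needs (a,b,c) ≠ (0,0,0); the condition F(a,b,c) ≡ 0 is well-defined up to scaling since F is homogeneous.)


F(10,4,7) ≡ 6 (mod 11); P is NOT on the curve.

Evaluate F(10, 4, 7) term-by-term (mod 11).
  3*X**3 ↦ 3·1000·1·1 = 3000
  -X**2*Y ↦ -1·100·4·1 = -400
  -2*X*Y**2 ↦ -2·10·16·1 = -320
  3*X*Y*Z ↦ 3·10·4·7 = 840
  2*X*Z**2 ↦ 2·10·1·49 = 980
  -Y**2*Z ↦ -1·1·16·7 = -112
  3*Y*Z**2 ↦ 3·1·4·49 = 588
  3*Z**3 ↦ 3·1·1·343 = 1029
Sum: F(10, 4, 7) = (3000) + (-400) + (-320) + (840) + (980) + (-112) + (588) + (1029) = 5605.
Reducing mod 11: 5605 ≡ 6 (mod 11).
Since F(a, b, c) ≡ 6 ≠ 0 (mod 11), P does NOT lie on the curve.


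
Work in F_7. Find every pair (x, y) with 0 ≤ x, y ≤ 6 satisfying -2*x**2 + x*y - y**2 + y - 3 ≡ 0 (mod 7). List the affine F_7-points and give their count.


Affine F_7-points: {(2, 5), (3, 0), (3, 4), (4, 0), (4, 5), (6, 3), (6, 4)}; count = 7.

For each of the 49 pairs (x, y) ∈ F_7², evaluate f(x, y) mod 7. Record the zeros.
  x = 0: [0↦4, 1↦4, 2↦2, 3↦5, 4↦6, 5↦5, 6↦2]  zeros at y ∈ ∅
  x = 1: [0↦2, 1↦3, 2↦2, 3↦6, 4↦1, 5↦1, 6↦6]  zeros at y ∈ ∅
  x = 2: [0↦3, 1↦5, 2↦5, 3↦3, 4↦6, 5↦0, 6↦6]  zeros at y ∈ {5}
  x = 3: [0↦0, 1↦3, 2↦4, 3↦3, 4↦0, 5↦2, 6↦2]  zeros at y ∈ {0, 4}
  x = 4: [0↦0, 1↦4, 2↦6, 3↦6, 4↦4, 5↦0, 6↦1]  zeros at y ∈ {0, 5}
  x = 5: [0↦3, 1↦1, 2↦4, 3↦5, 4↦4, 5↦1, 6↦3]  zeros at y ∈ ∅
  x = 6: [0↦2, 1↦1, 2↦5, 3↦0, 4↦0, 5↦5, 6↦1]  zeros at y ∈ {3, 4}
Collecting zeros: affine points = {(2, 5), (3, 0), (3, 4), (4, 0), (4, 5), (6, 3), (6, 4)}.
Total count |C(F_7)_aff| = 7.


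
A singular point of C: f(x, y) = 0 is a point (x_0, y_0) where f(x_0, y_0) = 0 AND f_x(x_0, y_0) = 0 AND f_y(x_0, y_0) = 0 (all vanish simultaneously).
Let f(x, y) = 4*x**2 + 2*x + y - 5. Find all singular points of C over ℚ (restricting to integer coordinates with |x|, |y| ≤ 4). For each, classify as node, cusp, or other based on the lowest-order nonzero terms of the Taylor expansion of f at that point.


No singular points in the scanned grid; C is smooth there.

Compute partial derivatives:
  f_x = 8*x + 2.
  f_y = 1.
f_y = 1 is a nonzero constant, so f_y never vanishes: no point (x, y) can satisfy f = f_x = f_y = 0. In particular no (x, y) ∈ {−4, ..., 4}² is singular; the curve is smooth.


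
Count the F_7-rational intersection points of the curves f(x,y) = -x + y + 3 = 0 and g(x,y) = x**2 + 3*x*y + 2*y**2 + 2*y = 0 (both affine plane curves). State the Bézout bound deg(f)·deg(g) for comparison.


Common zeros: ∅; count = 0; Bézout bound = 2.

deg(f) = 1, deg(g) = 2, so Bézout bound = 2.
Scan x ∈ F_7. For each x, list the y ∈ F_7 with f(x, y) ≡ 0 and those with g(x, y) ≡ 0 (mod 7); the common zeros in that column are the intersection.
  x = 0: f ≡ 0 at y ∈ {4}; g ≡ 0 at y ∈ {0, 6}; common: ∅.
  x = 1: f ≡ 0 at y ∈ {5}; g ≡ 0 at y ∈ ∅; common: ∅.
  x = 2: f ≡ 0 at y ∈ {6}; g ≡ 0 at y ∈ {1, 2}; common: ∅.
  x = 3: f ≡ 0 at y ∈ {0}; g ≡ 0 at y ∈ {6}; common: ∅.
  x = 4: f ≡ 0 at y ∈ {1}; g ≡ 0 at y ∈ ∅; common: ∅.
  x = 5: f ≡ 0 at y ∈ {2}; g ≡ 0 at y ∈ ∅; common: ∅.
  x = 6: f ≡ 0 at y ∈ {3}; g ≡ 0 at y ∈ {2}; common: ∅.
Collecting: common zeros = ∅, so the count is 0.
Comparison with the Bézout bound: 0 ≤ 2 = deg(f)·deg(g), as expected for curves with no common component (the affine F_7-count falls short of the bound because intersections may lie at infinity, over extension fields, or carry multiplicity).


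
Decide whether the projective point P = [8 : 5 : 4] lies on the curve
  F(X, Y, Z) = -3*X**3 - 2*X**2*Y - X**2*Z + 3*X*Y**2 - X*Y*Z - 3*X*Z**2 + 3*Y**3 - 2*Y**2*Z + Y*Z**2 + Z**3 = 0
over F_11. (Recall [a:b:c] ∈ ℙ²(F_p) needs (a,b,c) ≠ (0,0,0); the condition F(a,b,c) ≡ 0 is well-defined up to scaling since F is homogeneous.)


F(8,5,4) ≡ 0 (mod 11); P is on the curve.

Evaluate F(8, 5, 4) term-by-term (mod 11).
  -3*X**3 ↦ -3·512·1·1 = -1536
  -2*X**2*Y ↦ -2·64·5·1 = -640
  -X**2*Z ↦ -1·64·1·4 = -256
  3*X*Y**2 ↦ 3·8·25·1 = 600
  -X*Y*Z ↦ -1·8·5·4 = -160
  -3*X*Z**2 ↦ -3·8·1·16 = -384
  3*Y**3 ↦ 3·1·125·1 = 375
  -2*Y**2*Z ↦ -2·1·25·4 = -200
  Y*Z**2 ↦ 1·1·5·16 = 80
  Z**3 ↦ 1·1·1·64 = 64
Sum: F(8, 5, 4) = (-1536) + (-640) + (-256) + (600) + (-160) + (-384) + (375) + (-200) + (80) + (64) = -2057.
Reducing mod 11: -2057 ≡ 0 (mod 11).
Since F(a, b, c) ≡ 0 (mod 11), P lies on the curve.


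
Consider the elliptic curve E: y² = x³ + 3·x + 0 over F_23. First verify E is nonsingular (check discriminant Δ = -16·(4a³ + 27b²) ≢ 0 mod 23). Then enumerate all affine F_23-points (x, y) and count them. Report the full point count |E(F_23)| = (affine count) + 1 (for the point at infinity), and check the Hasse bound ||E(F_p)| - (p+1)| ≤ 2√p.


Affine points = {(0, 0), (1, 2), (1, 21), (3, 6), (3, 17), (5, 5), (5, 18), (6, 2), (6, 21), (10, 8), (10, 15), (12, 4), (12, 19), (14, 7), (14, 16), (15, 4), (15, 19), (16, 2), (16, 21), (19, 4), (19, 19), (21, 3), (21, 20)}; affine count = 23; |E(F_23)| = 24.

Discriminant check: Δ ∝ 4a³ + 27b² = 4·3³ + 27·0² = 4·27 + 27·0 ≡ 16 (mod 23). Nonzero ⇒ E is nonsingular.
For each x ∈ F_23, compute rhs = x³ + 3·x + 0 mod 23, then count y ∈ F_23 with y² ≡ rhs.
  x = 0: rhs = 0, matching y values: 0 (1 points).
  x = 1: rhs = 4, matching y values: 2, 21 (2 points).
  x = 2: rhs = 14, matching y values: none (0 points).
  x = 3: rhs = 13, matching y values: 6, 17 (2 points).
  x = 4: rhs = 7, matching y values: none (0 points).
  x = 5: rhs = 2, matching y values: 5, 18 (2 points).
  x = 6: rhs = 4, matching y values: 2, 21 (2 points).
  x = 7: rhs = 19, matching y values: none (0 points).
  x = 8: rhs = 7, matching y values: none (0 points).
  x = 9: rhs = 20, matching y values: none (0 points).
  x = 10: rhs = 18, matching y values: 8, 15 (2 points).
  x = 11: rhs = 7, matching y values: none (0 points).
  x = 12: rhs = 16, matching y values: 4, 19 (2 points).
  x = 13: rhs = 5, matching y values: none (0 points).
  x = 14: rhs = 3, matching y values: 7, 16 (2 points).
  x = 15: rhs = 16, matching y values: 4, 19 (2 points).
  x = 16: rhs = 4, matching y values: 2, 21 (2 points).
  x = 17: rhs = 19, matching y values: none (0 points).
  x = 18: rhs = 21, matching y values: none (0 points).
  x = 19: rhs = 16, matching y values: 4, 19 (2 points).
  x = 20: rhs = 10, matching y values: none (0 points).
  x = 21: rhs = 9, matching y values: 3, 20 (2 points).
  x = 22: rhs = 19, matching y values: none (0 points).
Total affine count: 23.
Full point count |E(F_23)| = 23 + 1 = 24.
Hasse bound: |24 − (23+1)| = |0| = 0 ≤ 2√23 ≈ 9.5917 ✓.


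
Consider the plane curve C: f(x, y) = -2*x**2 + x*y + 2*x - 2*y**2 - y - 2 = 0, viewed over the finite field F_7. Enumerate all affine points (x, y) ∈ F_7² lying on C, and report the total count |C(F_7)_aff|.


Affine F_7-points: {(2, 1), (2, 3), (3, 0), (3, 1), (4, 2), (4, 3), (5, 0), (5, 2)}; count = 8.

For each of the 49 pairs (x, y) ∈ F_7², evaluate f(x, y) mod 7. Record the zeros.
  x = 0: [0↦5, 1↦2, 2↦2, 3↦5, 4↦4, 5↦6, 6↦4]  zeros at y ∈ ∅
  x = 1: [0↦5, 1↦3, 2↦4, 3↦1, 4↦1, 5↦4, 6↦3]  zeros at y ∈ ∅
  x = 2: [0↦1, 1↦0, 2↦2, 3↦0, 4↦1, 5↦5, 6↦5]  zeros at y ∈ {1, 3}
  x = 3: [0↦0, 1↦0, 2↦3, 3↦2, 4↦4, 5↦2, 6↦3]  zeros at y ∈ {0, 1}
  x = 4: [0↦2, 1↦3, 2↦0, 3↦0, 4↦3, 5↦2, 6↦4]  zeros at y ∈ {2, 3}
  x = 5: [0↦0, 1↦2, 2↦0, 3↦1, 4↦5, 5↦5, 6↦1]  zeros at y ∈ {0, 2}
  x = 6: [0↦1, 1↦4, 2↦3, 3↦5, 4↦3, 5↦4, 6↦1]  zeros at y ∈ ∅
Collecting zeros: affine points = {(2, 1), (2, 3), (3, 0), (3, 1), (4, 2), (4, 3), (5, 0), (5, 2)}.
Total count |C(F_7)_aff| = 8.


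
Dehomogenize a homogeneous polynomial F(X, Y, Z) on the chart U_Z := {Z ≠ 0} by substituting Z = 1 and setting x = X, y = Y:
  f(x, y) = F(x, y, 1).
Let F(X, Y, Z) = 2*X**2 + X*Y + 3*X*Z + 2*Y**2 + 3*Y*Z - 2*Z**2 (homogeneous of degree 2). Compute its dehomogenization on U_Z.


f(x, y) = 2*x**2 + x*y + 3*x + 2*y**2 + 3*y - 2

On U_Z we set Z = 1. Each monomial c·X^i·Y^j·Z^k in F becomes c·x^i·y^j·1^k = c·x^i·y^j.
Substituting Z = 1: F(X, Y, 1) = 2*x**2 + x*y + 3*x + 2*y**2 + 3*y - 2.
Note: deg(f) ≤ deg(F) = 2; strict inequality happens when F is divisible by Z (lost terms).


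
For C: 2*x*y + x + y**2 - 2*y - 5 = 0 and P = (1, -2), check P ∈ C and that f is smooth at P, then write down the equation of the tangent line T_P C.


Tangent line at P: -3*x - 4*y - 5 = 0.

Step 1: f(1, -2) = 0, so P lies on C.
Step 2: partial derivatives
  f_x(x, y) = 2*y + 1, f_y(x, y) = 2*x + 2*y - 2.
  f_x(P) = -3, f_y(P) = -4 (gradient nonzero, so P is smooth).
Step 3: tangent line at P: -3·(x − 1) + -4·(y − -2) = 0.
Expanding: -3*x - 4*y - 5 = 0.


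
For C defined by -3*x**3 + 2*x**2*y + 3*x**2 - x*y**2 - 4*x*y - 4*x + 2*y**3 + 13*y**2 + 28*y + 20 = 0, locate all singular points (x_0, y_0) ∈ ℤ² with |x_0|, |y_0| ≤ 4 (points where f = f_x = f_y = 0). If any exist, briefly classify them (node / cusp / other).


Singular points: {(0, -2)}; classification: node.

Compute partial derivatives:
  f_x = -9*x**2 + 4*x*y + 6*x - y**2 - 4*y - 4.
  f_y = 2*x**2 - 2*x*y - 4*x + 6*y**2 + 26*y + 28.
Scan x_0 ∈ {−4, ..., 4}. For each x_0, f_y(x_0, y) is a polynomial in y; find its integer roots y ∈ {−4, ..., 4}, then test f_x and f at those candidates.
  x = -4: f_y(-4, y) = 6*y**2 + 34*y + 76; no integer root y with |y| ≤ 4.
  x = -3: f_y(-3, y) = 6*y**2 + 32*y + 58; no integer root y with |y| ≤ 4.
  x = -2: f_y(-2, y) = 6*y**2 + 30*y + 44; no integer root y with |y| ≤ 4.
  x = -1: f_y(-1, y) = 6*y**2 + 28*y + 34; no integer root y with |y| ≤ 4.
  x = 0: f_y(0, y) = 6*y**2 + 26*y + 28; vanishes at y ∈ {-2}. (0, -2): f_x = 0, f = 0 — SINGULAR.
  x = 1: f_y(1, y) = 6*y**2 + 24*y + 26; no integer root y with |y| ≤ 4.
  x = 2: f_y(2, y) = 6*y**2 + 22*y + 28; no integer root y with |y| ≤ 4.
  x = 3: f_y(3, y) = 6*y**2 + 20*y + 34; no integer root y with |y| ≤ 4.
  x = 4: f_y(4, y) = 6*y**2 + 18*y + 44; no integer root y with |y| ≤ 4.
Only singular point on the grid: (0, -2).
Classify: substitute x = 0 + u, y = -2 + v and expand: f = -3*u**3 + 2*u**2*v - u**2 - u*v**2 + 2*v**3 + v**2.
No constant or linear terms (consistent with a singular point). Quadratic part: -u**2 + v**2. Cubic part: -3*u**3 + 2*u**2*v - u*v**2 + 2*v**3.
The quadratic part v**2 - u**2 = (v − u)(v + u) splits into two distinct linear factors, so there are two distinct tangent lines y − -2 = ±(x − 0) — this is a node (ordinary double point).
Classification: node.


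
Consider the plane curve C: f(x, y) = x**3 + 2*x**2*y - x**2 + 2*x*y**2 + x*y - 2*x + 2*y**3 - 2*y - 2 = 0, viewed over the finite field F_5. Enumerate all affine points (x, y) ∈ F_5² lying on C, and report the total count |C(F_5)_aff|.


Affine F_5-points: {(0, 2), (1, 4), (3, 0), (3, 3), (3, 4), (4, 4)}; count = 6.

For each of the 25 pairs (x, y) ∈ F_5², evaluate f(x, y) mod 5. Record the zeros.
  x = 0: [0↦3, 1↦3, 2↦0, 3↦1, 4↦3]  zeros at y ∈ {2}
  x = 1: [0↦1, 1↦1, 2↦2, 3↦1, 4↦0]  zeros at y ∈ {4}
  x = 2: [0↦3, 1↦2, 2↦1, 3↦2, 4↦2]  zeros at y ∈ ∅
  x = 3: [0↦0, 1↦2, 2↦3, 3↦0, 4↦0]  zeros at y ∈ {0, 3, 4}
  x = 4: [0↦3, 1↦2, 2↦4, 3↦1, 4↦0]  zeros at y ∈ {4}
Collecting zeros: affine points = {(0, 2), (1, 4), (3, 0), (3, 3), (3, 4), (4, 4)}.
Total count |C(F_5)_aff| = 6.


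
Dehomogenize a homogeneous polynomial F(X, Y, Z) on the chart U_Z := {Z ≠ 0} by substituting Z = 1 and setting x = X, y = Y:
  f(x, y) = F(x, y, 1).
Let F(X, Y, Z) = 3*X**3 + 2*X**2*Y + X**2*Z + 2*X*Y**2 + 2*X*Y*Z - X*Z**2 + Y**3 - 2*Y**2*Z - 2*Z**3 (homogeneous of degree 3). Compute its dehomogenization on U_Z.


f(x, y) = 3*x**3 + 2*x**2*y + x**2 + 2*x*y**2 + 2*x*y - x + y**3 - 2*y**2 - 2

On U_Z we set Z = 1. Each monomial c·X^i·Y^j·Z^k in F becomes c·x^i·y^j·1^k = c·x^i·y^j.
Substituting Z = 1: F(X, Y, 1) = 3*x**3 + 2*x**2*y + x**2 + 2*x*y**2 + 2*x*y - x + y**3 - 2*y**2 - 2.
Note: deg(f) ≤ deg(F) = 3; strict inequality happens when F is divisible by Z (lost terms).


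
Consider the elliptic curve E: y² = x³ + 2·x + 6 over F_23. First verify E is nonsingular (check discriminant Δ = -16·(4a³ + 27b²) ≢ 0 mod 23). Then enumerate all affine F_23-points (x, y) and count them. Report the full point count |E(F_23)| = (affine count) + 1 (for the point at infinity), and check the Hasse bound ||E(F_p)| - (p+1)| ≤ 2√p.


Affine points = {(0, 11), (0, 12), (1, 3), (1, 20), (2, 8), (2, 15), (3, 4), (3, 19), (4, 3), (4, 20), (5, 7), (5, 16), (6, 2), (6, 21), (7, 8), (7, 15), (11, 5), (11, 18), (14, 8), (14, 15), (17, 10), (17, 13), (18, 3), (18, 20), (19, 7), (19, 16), (22, 7), (22, 16)}; affine count = 28; |E(F_23)| = 29.

Discriminant check: Δ ∝ 4a³ + 27b² = 4·2³ + 27·6² = 4·8 + 27·36 ≡ 15 (mod 23). Nonzero ⇒ E is nonsingular.
For each x ∈ F_23, compute rhs = x³ + 2·x + 6 mod 23, then count y ∈ F_23 with y² ≡ rhs.
  x = 0: rhs = 6, matching y values: 11, 12 (2 points).
  x = 1: rhs = 9, matching y values: 3, 20 (2 points).
  x = 2: rhs = 18, matching y values: 8, 15 (2 points).
  x = 3: rhs = 16, matching y values: 4, 19 (2 points).
  x = 4: rhs = 9, matching y values: 3, 20 (2 points).
  x = 5: rhs = 3, matching y values: 7, 16 (2 points).
  x = 6: rhs = 4, matching y values: 2, 21 (2 points).
  x = 7: rhs = 18, matching y values: 8, 15 (2 points).
  x = 8: rhs = 5, matching y values: none (0 points).
  x = 9: rhs = 17, matching y values: none (0 points).
  x = 10: rhs = 14, matching y values: none (0 points).
  x = 11: rhs = 2, matching y values: 5, 18 (2 points).
  x = 12: rhs = 10, matching y values: none (0 points).
  x = 13: rhs = 21, matching y values: none (0 points).
  x = 14: rhs = 18, matching y values: 8, 15 (2 points).
  x = 15: rhs = 7, matching y values: none (0 points).
  x = 16: rhs = 17, matching y values: none (0 points).
  x = 17: rhs = 8, matching y values: 10, 13 (2 points).
  x = 18: rhs = 9, matching y values: 3, 20 (2 points).
  x = 19: rhs = 3, matching y values: 7, 16 (2 points).
  x = 20: rhs = 19, matching y values: none (0 points).
  x = 21: rhs = 17, matching y values: none (0 points).
  x = 22: rhs = 3, matching y values: 7, 16 (2 points).
Total affine count: 28.
Full point count |E(F_23)| = 28 + 1 = 29.
Hasse bound: |29 − (23+1)| = |5| = 5 ≤ 2√23 ≈ 9.5917 ✓.


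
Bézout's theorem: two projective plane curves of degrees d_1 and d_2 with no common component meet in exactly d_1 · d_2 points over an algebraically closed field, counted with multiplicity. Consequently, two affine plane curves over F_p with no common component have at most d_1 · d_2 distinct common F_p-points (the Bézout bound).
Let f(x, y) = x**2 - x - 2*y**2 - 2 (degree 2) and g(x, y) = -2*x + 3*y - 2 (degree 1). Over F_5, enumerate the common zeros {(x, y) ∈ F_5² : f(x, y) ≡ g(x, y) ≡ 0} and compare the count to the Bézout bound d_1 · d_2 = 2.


Common zeros: {(1, 3), (4, 0)}; count = 2; Bézout bound = 2.

deg(f) = 2, deg(g) = 1, so Bézout bound = 2.
Scan x ∈ F_5. For each x, list the y ∈ F_5 with f(x, y) ≡ 0 and those with g(x, y) ≡ 0 (mod 5); the common zeros in that column are the intersection.
  x = 0: f ≡ 0 at y ∈ {2, 3}; g ≡ 0 at y ∈ {4}; common: ∅.
  x = 1: f ≡ 0 at y ∈ {2, 3}; g ≡ 0 at y ∈ {3}; common: {3}.
  x = 2: f ≡ 0 at y ∈ {0}; g ≡ 0 at y ∈ {2}; common: ∅.
  x = 3: f ≡ 0 at y ∈ ∅; g ≡ 0 at y ∈ {1}; common: ∅.
  x = 4: f ≡ 0 at y ∈ {0}; g ≡ 0 at y ∈ {0}; common: {0}.
Collecting: common zeros = {(1, 3), (4, 0)}, so the count is 2.
Comparison with the Bézout bound: 2 ≤ 2 = deg(f)·deg(g), as expected for curves with no common component (the bound is attained).


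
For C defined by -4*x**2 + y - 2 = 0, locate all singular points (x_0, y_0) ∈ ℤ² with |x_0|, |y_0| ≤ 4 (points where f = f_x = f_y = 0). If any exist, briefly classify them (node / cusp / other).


No singular points in the scanned grid; C is smooth there.

Compute partial derivatives:
  f_x = -8*x.
  f_y = 1.
f_y = 1 is a nonzero constant, so f_y never vanishes: no point (x, y) can satisfy f = f_x = f_y = 0. In particular no (x, y) ∈ {−4, ..., 4}² is singular; the curve is smooth.


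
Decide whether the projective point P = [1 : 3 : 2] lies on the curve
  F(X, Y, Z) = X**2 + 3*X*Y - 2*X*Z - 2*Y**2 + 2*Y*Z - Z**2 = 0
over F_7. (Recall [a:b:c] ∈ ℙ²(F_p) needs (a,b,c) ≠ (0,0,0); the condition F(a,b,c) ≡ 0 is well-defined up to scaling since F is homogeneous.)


F(1,3,2) ≡ 3 (mod 7); P is NOT on the curve.

Evaluate F(1, 3, 2) term-by-term (mod 7).
  X**2 ↦ 1·1·1·1 = 1
  3*X*Y ↦ 3·1·3·1 = 9
  -2*X*Z ↦ -2·1·1·2 = -4
  -2*Y**2 ↦ -2·1·9·1 = -18
  2*Y*Z ↦ 2·1·3·2 = 12
  -Z**2 ↦ -1·1·1·4 = -4
Sum: F(1, 3, 2) = (1) + (9) + (-4) + (-18) + (12) + (-4) = -4.
Reducing mod 7: -4 ≡ 3 (mod 7).
Since F(a, b, c) ≡ 3 ≠ 0 (mod 7), P does NOT lie on the curve.


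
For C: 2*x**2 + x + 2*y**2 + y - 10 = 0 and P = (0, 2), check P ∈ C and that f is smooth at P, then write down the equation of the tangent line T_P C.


Tangent line at P: x + 9*y - 18 = 0.

Step 1: f(0, 2) = 0, so P lies on C.
Step 2: partial derivatives
  f_x(x, y) = 4*x + 1, f_y(x, y) = 4*y + 1.
  f_x(P) = 1, f_y(P) = 9 (gradient nonzero, so P is smooth).
Step 3: tangent line at P: 1·(x − 0) + 9·(y − 2) = 0.
Expanding: x + 9*y - 18 = 0.


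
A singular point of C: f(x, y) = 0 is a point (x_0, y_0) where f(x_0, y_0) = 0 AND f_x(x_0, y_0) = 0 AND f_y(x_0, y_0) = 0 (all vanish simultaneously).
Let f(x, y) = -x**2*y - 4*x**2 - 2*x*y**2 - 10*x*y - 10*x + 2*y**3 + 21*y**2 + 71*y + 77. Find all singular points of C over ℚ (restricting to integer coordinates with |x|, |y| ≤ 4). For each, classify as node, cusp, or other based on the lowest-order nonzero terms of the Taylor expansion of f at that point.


Singular points: {(1, -3)}; classification: node.

Compute partial derivatives:
  f_x = -2*x*y - 8*x - 2*y**2 - 10*y - 10.
  f_y = -x**2 - 4*x*y - 10*x + 6*y**2 + 42*y + 71.
Scan x_0 ∈ {−4, ..., 4}. For each x_0, f_y(x_0, y) is a polynomial in y; find its integer roots y ∈ {−4, ..., 4}, then test f_x and f at those candidates.
  x = -4: f_y(-4, y) = 6*y**2 + 58*y + 95; no integer root y with |y| ≤ 4.
  x = -3: f_y(-3, y) = 6*y**2 + 54*y + 92; no integer root y with |y| ≤ 4.
  x = -2: f_y(-2, y) = 6*y**2 + 50*y + 87; no integer root y with |y| ≤ 4.
  x = -1: f_y(-1, y) = 6*y**2 + 46*y + 80; no integer root y with |y| ≤ 4.
  x = 0: f_y(0, y) = 6*y**2 + 42*y + 71; no integer root y with |y| ≤ 4.
  x = 1: f_y(1, y) = 6*y**2 + 38*y + 60; vanishes at y ∈ {-3}. (1, -3): f_x = 0, f = 0 — SINGULAR.
  x = 2: f_y(2, y) = 6*y**2 + 34*y + 47; no integer root y with |y| ≤ 4.
  x = 3: f_y(3, y) = 6*y**2 + 30*y + 32; no integer root y with |y| ≤ 4.
  x = 4: f_y(4, y) = 6*y**2 + 26*y + 15; no integer root y with |y| ≤ 4.
Only singular point on the grid: (1, -3).
Classify: substitute x = 1 + u, y = -3 + v and expand: f = -u**2*v - u**2 - 2*u*v**2 + 2*v**3 + v**2.
No constant or linear terms (consistent with a singular point). Quadratic part: -u**2 + v**2. Cubic part: -u**2*v - 2*u*v**2 + 2*v**3.
The quadratic part v**2 - u**2 = (v − u)(v + u) splits into two distinct linear factors, so there are two distinct tangent lines y − -3 = ±(x − 1) — this is a node (ordinary double point).
Classification: node.


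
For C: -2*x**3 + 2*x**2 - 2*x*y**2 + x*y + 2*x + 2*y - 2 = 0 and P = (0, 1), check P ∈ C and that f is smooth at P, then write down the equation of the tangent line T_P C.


Tangent line at P: x + 2*y - 2 = 0.

Step 1: f(0, 1) = 0, so P lies on C.
Step 2: partial derivatives
  f_x(x, y) = -6*x**2 + 4*x - 2*y**2 + y + 2, f_y(x, y) = -4*x*y + x + 2.
  f_x(P) = 1, f_y(P) = 2 (gradient nonzero, so P is smooth).
Step 3: tangent line at P: 1·(x − 0) + 2·(y − 1) = 0.
Expanding: x + 2*y - 2 = 0.


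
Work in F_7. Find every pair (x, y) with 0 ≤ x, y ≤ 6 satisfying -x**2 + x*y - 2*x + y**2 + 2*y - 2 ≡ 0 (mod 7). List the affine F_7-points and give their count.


Affine F_7-points: {(1, 5), (1, 6), (2, 5), (3, 3), (3, 6), (4, 4), (5, 3), (5, 4)}; count = 8.

For each of the 49 pairs (x, y) ∈ F_7², evaluate f(x, y) mod 7. Record the zeros.
  x = 0: [0↦5, 1↦1, 2↦6, 3↦6, 4↦1, 5↦5, 6↦4]  zeros at y ∈ ∅
  x = 1: [0↦2, 1↦6, 2↦5, 3↦6, 4↦2, 5↦0, 6↦0]  zeros at y ∈ {5, 6}
  x = 2: [0↦4, 1↦2, 2↦2, 3↦4, 4↦1, 5↦0, 6↦1]  zeros at y ∈ {5}
  x = 3: [0↦4, 1↦3, 2↦4, 3↦0, 4↦5, 5↦5, 6↦0]  zeros at y ∈ {3, 6}
  x = 4: [0↦2, 1↦2, 2↦4, 3↦1, 4↦0, 5↦1, 6↦4]  zeros at y ∈ {4}
  x = 5: [0↦5, 1↦6, 2↦2, 3↦0, 4↦0, 5↦2, 6↦6]  zeros at y ∈ {3, 4}
  x = 6: [0↦6, 1↦1, 2↦5, 3↦4, 4↦5, 5↦1, 6↦6]  zeros at y ∈ ∅
Collecting zeros: affine points = {(1, 5), (1, 6), (2, 5), (3, 3), (3, 6), (4, 4), (5, 3), (5, 4)}.
Total count |C(F_7)_aff| = 8.


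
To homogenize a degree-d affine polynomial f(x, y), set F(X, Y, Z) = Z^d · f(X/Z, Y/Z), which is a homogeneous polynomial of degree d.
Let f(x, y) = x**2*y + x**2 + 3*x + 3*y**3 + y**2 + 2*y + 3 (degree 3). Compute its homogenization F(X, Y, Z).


F(X, Y, Z) = X**2*Y + X**2*Z + 3*X*Z**2 + 3*Y**3 + Y**2*Z + 2*Y*Z**2 + 3*Z**3

deg(f) = 3.
Substitute x = X/Z, y = Y/Z into f, then multiply by Z^3.
  monomial 1·x^2·y^1 ↦ 1·X^2·Y^1·Z^0.
  monomial 1·x^2·y^0 ↦ 1·X^2·Y^0·Z^1.
  monomial 3·x^1·y^0 ↦ 3·X^1·Y^0·Z^2.
  monomial 3·x^0·y^3 ↦ 3·X^0·Y^3·Z^0.
  monomial 1·x^0·y^2 ↦ 1·X^0·Y^2·Z^1.
  monomial 2·x^0·y^1 ↦ 2·X^0·Y^1·Z^2.
  monomial 3·x^0·y^0 ↦ 3·X^0·Y^0·Z^3.
Collecting: F(X, Y, Z) = X**2*Y + X**2*Z + 3*X*Z**2 + 3*Y**3 + Y**2*Z + 2*Y*Z**2 + 3*Z**3.


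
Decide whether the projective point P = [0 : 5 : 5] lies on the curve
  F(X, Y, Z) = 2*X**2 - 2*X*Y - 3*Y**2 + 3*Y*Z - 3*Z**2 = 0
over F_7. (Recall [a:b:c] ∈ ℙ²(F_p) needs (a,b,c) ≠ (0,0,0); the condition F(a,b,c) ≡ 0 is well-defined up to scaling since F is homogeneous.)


F(0,5,5) ≡ 2 (mod 7); P is NOT on the curve.

Evaluate F(0, 5, 5) term-by-term (mod 7).
  2*X**2 ↦ 2·0·1·1 = 0
  -2*X*Y ↦ -2·0·5·1 = 0
  -3*Y**2 ↦ -3·1·25·1 = -75
  3*Y*Z ↦ 3·1·5·5 = 75
  -3*Z**2 ↦ -3·1·1·25 = -75
Sum: F(0, 5, 5) = (0) + (0) + (-75) + (75) + (-75) = -75.
Reducing mod 7: -75 ≡ 2 (mod 7).
Since F(a, b, c) ≡ 2 ≠ 0 (mod 7), P does NOT lie on the curve.


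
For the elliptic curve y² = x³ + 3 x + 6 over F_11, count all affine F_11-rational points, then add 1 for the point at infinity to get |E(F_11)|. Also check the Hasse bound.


Affine points = {(2, 3), (2, 8), (3, 3), (3, 8), (4, 4), (4, 7), (5, 5), (5, 6), (6, 3), (6, 8), (8, 5), (8, 6), (9, 5), (9, 6)}; affine count = 14; |E(F_11)| = 15.

Discriminant check: Δ ∝ 4a³ + 27b² = 4·3³ + 27·6² = 4·27 + 27·36 ≡ 2 (mod 11). Nonzero ⇒ E is nonsingular.
For each x ∈ F_11, compute rhs = x³ + 3·x + 6 mod 11, then count y ∈ F_11 with y² ≡ rhs.
  x = 0: rhs = 6, matching y values: none (0 points).
  x = 1: rhs = 10, matching y values: none (0 points).
  x = 2: rhs = 9, matching y values: 3, 8 (2 points).
  x = 3: rhs = 9, matching y values: 3, 8 (2 points).
  x = 4: rhs = 5, matching y values: 4, 7 (2 points).
  x = 5: rhs = 3, matching y values: 5, 6 (2 points).
  x = 6: rhs = 9, matching y values: 3, 8 (2 points).
  x = 7: rhs = 7, matching y values: none (0 points).
  x = 8: rhs = 3, matching y values: 5, 6 (2 points).
  x = 9: rhs = 3, matching y values: 5, 6 (2 points).
  x = 10: rhs = 2, matching y values: none (0 points).
Total affine count: 14.
Full point count |E(F_11)| = 14 + 1 = 15.
Hasse bound: |15 − (11+1)| = |3| = 3 ≤ 2√11 ≈ 6.6332 ✓.


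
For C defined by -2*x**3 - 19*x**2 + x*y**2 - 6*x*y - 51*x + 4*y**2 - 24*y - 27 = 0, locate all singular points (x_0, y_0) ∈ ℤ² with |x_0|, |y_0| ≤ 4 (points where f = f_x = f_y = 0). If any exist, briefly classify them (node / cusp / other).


Singular points: {(-3, 3)}; classification: node.

Compute partial derivatives:
  f_x = -6*x**2 - 38*x + y**2 - 6*y - 51.
  f_y = 2*x*y - 6*x + 8*y - 24.
Scan x_0 ∈ {−4, ..., 4}. For each x_0, f_y(x_0, y) is a polynomial in y; find its integer roots y ∈ {−4, ..., 4}, then test f_x and f at those candidates.
  x = -4: f_y(-4, y) = 0; vanishes at y ∈ {-4, -3, -2, -1, 0, 1, 2, 3, 4}. (-4, -4): f_x = 45 ≠ 0; (-4, -3): f_x = 32 ≠ 0; (-4, -2): f_x = 21 ≠ 0; (-4, -1): f_x = 12 ≠ 0; (-4, 0): f_x = 5 ≠ 0; (-4, 1): f_x = 0 but f = 1 ≠ 0; (-4, 2): f_x = -3 ≠ 0; (-4, 3): f_x = -4 ≠ 0; (-4, 4): f_x = -3 ≠ 0.
  x = -3: f_y(-3, y) = 2*y - 6; vanishes at y ∈ {3}. (-3, 3): f_x = 0, f = 0 — SINGULAR.
  x = -2: f_y(-2, y) = 4*y - 12; vanishes at y ∈ {3}. (-2, 3): f_x = -8 ≠ 0.
  x = -1: f_y(-1, y) = 6*y - 18; vanishes at y ∈ {3}. (-1, 3): f_x = -28 ≠ 0.
  x = 0: f_y(0, y) = 8*y - 24; vanishes at y ∈ {3}. (0, 3): f_x = -60 ≠ 0.
  x = 1: f_y(1, y) = 10*y - 30; vanishes at y ∈ {3}. (1, 3): f_x = -104 ≠ 0.
  x = 2: f_y(2, y) = 12*y - 36; vanishes at y ∈ {3}. (2, 3): f_x = -160 ≠ 0.
  x = 3: f_y(3, y) = 14*y - 42; vanishes at y ∈ {3}. (3, 3): f_x = -228 ≠ 0.
  x = 4: f_y(4, y) = 16*y - 48; vanishes at y ∈ {3}. (4, 3): f_x = -308 ≠ 0.
Only singular point on the grid: (-3, 3).
Classify: substitute x = -3 + u, y = 3 + v and expand: f = -2*u**3 - u**2 + u*v**2 + v**2.
No constant or linear terms (consistent with a singular point). Quadratic part: -u**2 + v**2. Cubic part: -2*u**3 + u*v**2.
The quadratic part v**2 - u**2 = (v − u)(v + u) splits into two distinct linear factors, so there are two distinct tangent lines y − 3 = ±(x − -3) — this is a node (ordinary double point).
Classification: node.


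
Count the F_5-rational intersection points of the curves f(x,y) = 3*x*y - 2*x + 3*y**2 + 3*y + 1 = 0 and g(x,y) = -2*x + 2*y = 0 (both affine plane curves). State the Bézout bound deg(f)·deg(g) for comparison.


Common zeros: ∅; count = 0; Bézout bound = 2.

deg(f) = 2, deg(g) = 1, so Bézout bound = 2.
Scan x ∈ F_5. For each x, list the y ∈ F_5 with f(x, y) ≡ 0 and those with g(x, y) ≡ 0 (mod 5); the common zeros in that column are the intersection.
  x = 0: f ≡ 0 at y ∈ ∅; g ≡ 0 at y ∈ {0}; common: ∅.
  x = 1: f ≡ 0 at y ∈ ∅; g ≡ 0 at y ∈ {1}; common: ∅.
  x = 2: f ≡ 0 at y ∈ ∅; g ≡ 0 at y ∈ {2}; common: ∅.
  x = 3: f ≡ 0 at y ∈ {0, 1}; g ≡ 0 at y ∈ {3}; common: ∅.
  x = 4: f ≡ 0 at y ∈ {2, 3}; g ≡ 0 at y ∈ {4}; common: ∅.
Collecting: common zeros = ∅, so the count is 0.
Comparison with the Bézout bound: 0 ≤ 2 = deg(f)·deg(g), as expected for curves with no common component (the affine F_5-count falls short of the bound because intersections may lie at infinity, over extension fields, or carry multiplicity).


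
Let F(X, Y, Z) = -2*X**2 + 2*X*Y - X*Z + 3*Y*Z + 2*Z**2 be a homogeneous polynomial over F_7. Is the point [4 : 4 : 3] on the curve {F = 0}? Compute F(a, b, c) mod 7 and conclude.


F(4,4,3) ≡ 0 (mod 7); P is on the curve.

Evaluate F(4, 4, 3) term-by-term (mod 7).
  -2*X**2 ↦ -2·16·1·1 = -32
  2*X*Y ↦ 2·4·4·1 = 32
  -X*Z ↦ -1·4·1·3 = -12
  3*Y*Z ↦ 3·1·4·3 = 36
  2*Z**2 ↦ 2·1·1·9 = 18
Sum: F(4, 4, 3) = (-32) + (32) + (-12) + (36) + (18) = 42.
Reducing mod 7: 42 ≡ 0 (mod 7).
Since F(a, b, c) ≡ 0 (mod 7), P lies on the curve.


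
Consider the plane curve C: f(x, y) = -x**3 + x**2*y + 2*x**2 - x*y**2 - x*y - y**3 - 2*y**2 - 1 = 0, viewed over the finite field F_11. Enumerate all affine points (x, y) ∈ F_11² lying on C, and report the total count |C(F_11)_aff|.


Affine F_11-points: {(0, 5), (1, 0), (1, 8), (2, 4), (4, 0), (6, 3), (7, 4), (8, 0), (8, 4), (8, 8), (9, 6), (9, 7), (9, 9), (10, 10)}; count = 14.

For each of the 121 pairs (x, y) ∈ F_11², evaluate f(x, y) mod 11. Record the zeros.
  x = 0: [0↦10, 1↦7, 2↦5, 3↦9, 4↦2, 5↦0, 6↦8, 7↦9, 8↦8, 9↦10, 10↦9]  zeros at y ∈ {5}
  x = 1: [0↦0, 1↦7, 2↦2, 3↦1, 4↦9, 5↦9, 6↦6, 7↦5, 8↦0, 9↦7, 10↦9]  zeros at y ∈ {0, 8}
  x = 2: [0↦10, 1↦7, 2↦1, 3↦8, 4↦0, 5↦4, 6↦3, 7↦2, 8↦6, 9↦9, 10↦5]  zeros at y ∈ {4}
  x = 3: [0↦1, 1↦1, 2↦7, 3↦2, 4↦2, 5↦1, 6↦4, 7↦5, 8↦9, 9↦10, 10↦2]  zeros at y ∈ ∅
  x = 4: [0↦0, 1↦5, 2↦3, 3↦10, 4↦9, 5↦5, 6↦3, 7↦8, 8↦3, 9↦4, 10↦5]  zeros at y ∈ {0}
  x = 5: [0↦1, 1↦2, 2↦5, 3↦4, 4↦4, 5↦10, 6↦5, 7↦5, 8↦4, 9↦7, 10↦8]  zeros at y ∈ ∅
  x = 6: [0↦9, 1↦8, 2↦7, 3↦0, 4↦3, 5↦10, 6↦4, 7↦1, 8↦6, 9↦2, 10↦5]  zeros at y ∈ {3}
  x = 7: [0↦7, 1↦6, 2↦3, 3↦3, 4↦0, 5↦10, 6↦5, 7↦1, 8↦3, 9↦5, 10↦1]  zeros at y ∈ {4}
  x = 8: [0↦0, 1↦1, 2↦9, 3↦7, 4↦0, 5↦4, 6↦2, 7↦10, 8↦0, 9↦10, 10↦1]  zeros at y ∈ {0, 4, 8}
  x = 9: [0↦4, 1↦9, 2↦8, 3↦6, 4↦8, 5↦8, 6↦0, 7↦0, 8↦2, 9↦0, 10↦10]  zeros at y ∈ {6, 7, 9}
  x = 10: [0↦2, 1↦2, 2↦5, 3↦5, 4↦7, 5↦5, 6↦4, 7↦9, 8↦3, 9↦2, 10↦0]  zeros at y ∈ {10}
Collecting zeros: affine points = {(0, 5), (1, 0), (1, 8), (2, 4), (4, 0), (6, 3), (7, 4), (8, 0), (8, 4), (8, 8), (9, 6), (9, 7), (9, 9), (10, 10)}.
Total count |C(F_11)_aff| = 14.


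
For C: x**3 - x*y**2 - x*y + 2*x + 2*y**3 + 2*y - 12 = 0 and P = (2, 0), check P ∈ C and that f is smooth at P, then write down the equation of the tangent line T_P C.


Tangent line at P: 14*x - 28 = 0.

Step 1: f(2, 0) = 0, so P lies on C.
Step 2: partial derivatives
  f_x(x, y) = 3*x**2 - y**2 - y + 2, f_y(x, y) = -2*x*y - x + 6*y**2 + 2.
  f_x(P) = 14, f_y(P) = 0 (gradient nonzero, so P is smooth).
Step 3: tangent line at P: 14·(x − 2) + 0·(y − 0) = 0.
Expanding: 14*x - 28 = 0.


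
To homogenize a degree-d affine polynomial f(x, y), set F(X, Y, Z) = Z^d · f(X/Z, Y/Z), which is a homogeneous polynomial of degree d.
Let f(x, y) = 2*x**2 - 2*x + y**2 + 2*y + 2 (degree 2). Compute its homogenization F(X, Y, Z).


F(X, Y, Z) = 2*X**2 - 2*X*Z + Y**2 + 2*Y*Z + 2*Z**2

deg(f) = 2.
Substitute x = X/Z, y = Y/Z into f, then multiply by Z^2.
  monomial 2·x^2·y^0 ↦ 2·X^2·Y^0·Z^0.
  monomial -2·x^1·y^0 ↦ -2·X^1·Y^0·Z^1.
  monomial 1·x^0·y^2 ↦ 1·X^0·Y^2·Z^0.
  monomial 2·x^0·y^1 ↦ 2·X^0·Y^1·Z^1.
  monomial 2·x^0·y^0 ↦ 2·X^0·Y^0·Z^2.
Collecting: F(X, Y, Z) = 2*X**2 - 2*X*Z + Y**2 + 2*Y*Z + 2*Z**2.


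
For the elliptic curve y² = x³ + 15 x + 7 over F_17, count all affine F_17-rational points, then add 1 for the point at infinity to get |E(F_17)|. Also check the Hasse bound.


Affine points = {(7, 8), (7, 9), (9, 2), (9, 15), (10, 1), (10, 16), (13, 6), (13, 11), (16, 5), (16, 12)}; affine count = 10; |E(F_17)| = 11.

Discriminant check: Δ ∝ 4a³ + 27b² = 4·15³ + 27·7² = 4·3375 + 27·49 ≡ 16 (mod 17). Nonzero ⇒ E is nonsingular.
For each x ∈ F_17, compute rhs = x³ + 15·x + 7 mod 17, then count y ∈ F_17 with y² ≡ rhs.
  x = 0: rhs = 7, matching y values: none (0 points).
  x = 1: rhs = 6, matching y values: none (0 points).
  x = 2: rhs = 11, matching y values: none (0 points).
  x = 3: rhs = 11, matching y values: none (0 points).
  x = 4: rhs = 12, matching y values: none (0 points).
  x = 5: rhs = 3, matching y values: none (0 points).
  x = 6: rhs = 7, matching y values: none (0 points).
  x = 7: rhs = 13, matching y values: 8, 9 (2 points).
  x = 8: rhs = 10, matching y values: none (0 points).
  x = 9: rhs = 4, matching y values: 2, 15 (2 points).
  x = 10: rhs = 1, matching y values: 1, 16 (2 points).
  x = 11: rhs = 7, matching y values: none (0 points).
  x = 12: rhs = 11, matching y values: none (0 points).
  x = 13: rhs = 2, matching y values: 6, 11 (2 points).
  x = 14: rhs = 3, matching y values: none (0 points).
  x = 15: rhs = 3, matching y values: none (0 points).
  x = 16: rhs = 8, matching y values: 5, 12 (2 points).
Total affine count: 10.
Full point count |E(F_17)| = 10 + 1 = 11.
Hasse bound: |11 − (17+1)| = |-7| = 7 ≤ 2√17 ≈ 8.2462 ✓.


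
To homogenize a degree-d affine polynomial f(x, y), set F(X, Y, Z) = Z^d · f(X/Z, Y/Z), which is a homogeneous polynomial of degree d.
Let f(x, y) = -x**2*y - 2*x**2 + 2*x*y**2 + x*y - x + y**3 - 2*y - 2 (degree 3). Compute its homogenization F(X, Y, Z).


F(X, Y, Z) = -X**2*Y - 2*X**2*Z + 2*X*Y**2 + X*Y*Z - X*Z**2 + Y**3 - 2*Y*Z**2 - 2*Z**3

deg(f) = 3.
Substitute x = X/Z, y = Y/Z into f, then multiply by Z^3.
  monomial -1·x^2·y^1 ↦ -1·X^2·Y^1·Z^0.
  monomial -2·x^2·y^0 ↦ -2·X^2·Y^0·Z^1.
  monomial 2·x^1·y^2 ↦ 2·X^1·Y^2·Z^0.
  monomial 1·x^1·y^1 ↦ 1·X^1·Y^1·Z^1.
  monomial -1·x^1·y^0 ↦ -1·X^1·Y^0·Z^2.
  monomial 1·x^0·y^3 ↦ 1·X^0·Y^3·Z^0.
  monomial -2·x^0·y^1 ↦ -2·X^0·Y^1·Z^2.
  monomial -2·x^0·y^0 ↦ -2·X^0·Y^0·Z^3.
Collecting: F(X, Y, Z) = -X**2*Y - 2*X**2*Z + 2*X*Y**2 + X*Y*Z - X*Z**2 + Y**3 - 2*Y*Z**2 - 2*Z**3.
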